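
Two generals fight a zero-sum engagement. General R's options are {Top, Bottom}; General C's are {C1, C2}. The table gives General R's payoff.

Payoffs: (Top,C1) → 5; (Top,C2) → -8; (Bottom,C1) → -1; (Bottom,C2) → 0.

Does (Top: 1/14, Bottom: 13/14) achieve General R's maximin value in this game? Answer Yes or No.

Yes

Against C1 this mix gives (1/14)·5 + (13/14)·(-1) = -4/7.
Against C2 this mix gives (1/14)·(-8) + (13/14)·0 = -4/7.
All of General C's active replies (C1, C2) yield -4/7, and no column does worse for General R. The mix makes General C indifferent and guarantees -4/7, so it is optimal.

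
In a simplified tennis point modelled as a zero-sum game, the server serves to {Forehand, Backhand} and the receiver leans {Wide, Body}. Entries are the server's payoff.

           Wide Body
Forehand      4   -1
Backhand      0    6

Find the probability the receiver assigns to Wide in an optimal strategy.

Row minima: Forehand → -1, Backhand → 0; maximin = 0.
Column maxima: Wide → 4, Body → 6; minimax = 4.
0 ≠ 4, so there is no saddle point; optimal play is mixed.
Let the server play Forehand with probability p. Expected payoff against Wide: 4p + 0(1−p) = 4p; against Body: (-1)p + 6(1−p) = −7p + 6.
Setting these equal: 4p = −7p + 6 ⇒ 11p = 6 ⇒ p = 6/11, and the value is (4)·(6/11) = 24/11.
For the receiver: with q = P(Wide), equating Forehand's and Backhand's payoffs gives 5q − 1 = −6q + 6 ⇒ q = 7/11.

7/11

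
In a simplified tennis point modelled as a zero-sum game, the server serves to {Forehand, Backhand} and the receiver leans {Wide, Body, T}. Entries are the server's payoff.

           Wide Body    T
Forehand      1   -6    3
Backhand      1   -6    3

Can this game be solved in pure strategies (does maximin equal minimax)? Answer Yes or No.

Yes

Row minima: Forehand → -6, Backhand → -6; maximin = -6.
Column maxima: Wide → 1, Body → -6, T → 3; minimax = -6.
maximin = minimax = -6, so a saddle point exists.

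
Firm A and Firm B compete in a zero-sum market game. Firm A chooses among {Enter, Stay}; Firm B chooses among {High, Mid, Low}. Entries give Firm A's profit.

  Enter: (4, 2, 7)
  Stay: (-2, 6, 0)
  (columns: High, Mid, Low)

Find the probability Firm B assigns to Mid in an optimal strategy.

Row minima: Enter → 2, Stay → -2; maximin = 2.
Column maxima: High → 4, Mid → 6, Low → 7; minimax = 4.
2 ≠ 4, so there is no saddle point; optimal play is mixed.
Low is strictly dominated by High (it gives Firm A strictly more in every row), so Firm B never plays it.
On the remaining 2×2 (Enter, Stay vs High, Mid):
Let Firm A play Enter with probability p. Expected payoff against High: 4p + (-2)(1−p) = 6p − 2; against Mid: 2p + 6(1−p) = −4p + 6.
Setting these equal: 6p − 2 = −4p + 6 ⇒ 10p = 8 ⇒ p = 4/5, and the value is (6)·(4/5) − 2 = 14/5.
For Firm B: with q = P(High), equating Enter's and Stay's payoffs gives 2q + 2 = −8q + 6 ⇒ q = 2/5.

3/5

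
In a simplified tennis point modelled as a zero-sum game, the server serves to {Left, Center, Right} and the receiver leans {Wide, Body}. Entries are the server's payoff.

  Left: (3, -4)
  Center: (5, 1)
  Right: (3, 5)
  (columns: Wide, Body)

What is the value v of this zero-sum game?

11/3

Row minima: Left → -4, Center → 1, Right → 3; maximin = 3.
Column maxima: Wide → 5, Body → 5; minimax = 5.
3 ≠ 5, so there is no saddle point; optimal play is mixed.
Left is strictly dominated by Center, so the server never plays it.
On the remaining 2×2 (Center, Right vs Wide, Body):
Let the server play Center with probability p. Expected payoff against Wide: 5p + 3(1−p) = 2p + 3; against Body: 1p + 5(1−p) = −4p + 5.
Setting these equal: 2p + 3 = −4p + 5 ⇒ 6p = 2 ⇒ p = 1/3, and the value is (2)·(1/3) + 3 = 11/3.
For the receiver: with q = P(Wide), equating Center's and Right's payoffs gives 4q + 1 = −2q + 5 ⇒ q = 2/3.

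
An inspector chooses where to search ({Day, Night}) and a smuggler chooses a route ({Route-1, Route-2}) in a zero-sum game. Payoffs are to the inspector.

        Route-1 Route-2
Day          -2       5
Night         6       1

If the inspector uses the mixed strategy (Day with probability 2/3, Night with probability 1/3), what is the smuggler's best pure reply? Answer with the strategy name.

If the smuggler plays Route-1, the inspector's expected payoff is (2/3)·(-2) + (1/3)·6 = 2/3.
If the smuggler plays Route-2, the inspector's expected payoff is (2/3)·5 + (1/3)·1 = 11/3.
The smuggler minimizes the inspector's payoff; the smallest is 2/3, so the best response is Route-1.

Route-1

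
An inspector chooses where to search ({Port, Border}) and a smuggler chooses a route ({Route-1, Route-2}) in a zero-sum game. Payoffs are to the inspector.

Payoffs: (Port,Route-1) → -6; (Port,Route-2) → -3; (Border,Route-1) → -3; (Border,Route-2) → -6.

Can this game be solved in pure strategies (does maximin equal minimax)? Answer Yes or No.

No

Row minima: Port → -6, Border → -6; maximin = -6.
Column maxima: Route-1 → -3, Route-2 → -3; minimax = -3.
-6 ≠ -3, so no pure-strategy equilibrium exists.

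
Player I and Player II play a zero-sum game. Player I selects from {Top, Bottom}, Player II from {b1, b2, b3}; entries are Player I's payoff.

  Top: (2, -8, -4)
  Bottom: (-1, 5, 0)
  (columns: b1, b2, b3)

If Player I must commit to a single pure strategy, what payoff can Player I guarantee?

Row minima: Top → -8, Bottom → -1.
The best of these is -1.

-1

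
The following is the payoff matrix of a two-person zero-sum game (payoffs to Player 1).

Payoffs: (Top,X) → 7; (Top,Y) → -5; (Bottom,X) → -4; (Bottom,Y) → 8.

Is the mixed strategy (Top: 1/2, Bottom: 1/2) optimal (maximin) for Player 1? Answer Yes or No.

Against X this mix gives (1/2)·7 + (1/2)·(-4) = 3/2.
Against Y this mix gives (1/2)·(-5) + (1/2)·8 = 3/2.
All of Player 2's active replies (X, Y) yield 3/2, and no column does worse for Player 1. The mix makes Player 2 indifferent and guarantees 3/2, so it is optimal.

Yes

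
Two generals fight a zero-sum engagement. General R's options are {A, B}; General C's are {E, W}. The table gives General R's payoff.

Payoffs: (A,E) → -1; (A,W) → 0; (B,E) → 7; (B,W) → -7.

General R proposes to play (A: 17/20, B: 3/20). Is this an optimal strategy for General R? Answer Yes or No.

No

Against E this mix gives (17/20)·(-1) + (3/20)·7 = 1/5.
Against W this mix gives (17/20)·0 + (3/20)·(-7) = -21/20.
General C will play W, holding General R to -21/20. Shifting weight toward the row that does better against W would raise this floor (the equalizing mix achieves -7/15 against both W and E), so the proposed strategy is not optimal.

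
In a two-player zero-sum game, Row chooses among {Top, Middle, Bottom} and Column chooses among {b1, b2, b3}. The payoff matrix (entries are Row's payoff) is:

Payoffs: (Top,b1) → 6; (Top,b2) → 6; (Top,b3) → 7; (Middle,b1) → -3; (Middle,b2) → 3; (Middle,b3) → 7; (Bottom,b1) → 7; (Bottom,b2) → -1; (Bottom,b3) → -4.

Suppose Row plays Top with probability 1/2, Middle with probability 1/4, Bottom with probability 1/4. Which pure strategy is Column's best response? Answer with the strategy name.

If Column plays b1, Row's expected payoff is (1/2)·6 + (1/4)·(-3) + (1/4)·7 = 4.
If Column plays b2, Row's expected payoff is (1/2)·6 + (1/4)·3 + (1/4)·(-1) = 7/2.
If Column plays b3, Row's expected payoff is (1/2)·7 + (1/4)·7 + (1/4)·(-4) = 17/4.
Column minimizes Row's payoff; the smallest is 7/2, so the best response is b2.

b2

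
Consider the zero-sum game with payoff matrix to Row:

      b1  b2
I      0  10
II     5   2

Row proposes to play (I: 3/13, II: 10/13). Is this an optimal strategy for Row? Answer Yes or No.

Yes

Against b1 this mix gives (3/13)·0 + (10/13)·5 = 50/13.
Against b2 this mix gives (3/13)·10 + (10/13)·2 = 50/13.
All of Column's active replies (b1, b2) yield 50/13, and no column does worse for Row. The mix makes Column indifferent and guarantees 50/13, so it is optimal.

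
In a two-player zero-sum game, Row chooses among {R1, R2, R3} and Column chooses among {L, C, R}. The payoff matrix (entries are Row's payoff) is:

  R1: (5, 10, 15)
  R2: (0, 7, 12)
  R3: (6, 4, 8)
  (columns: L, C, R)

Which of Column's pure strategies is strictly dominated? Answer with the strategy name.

L holds Row's payoff strictly below R in every row: 5 < 15, 0 < 12, 6 < 8.
So R is strictly dominated for Column.

R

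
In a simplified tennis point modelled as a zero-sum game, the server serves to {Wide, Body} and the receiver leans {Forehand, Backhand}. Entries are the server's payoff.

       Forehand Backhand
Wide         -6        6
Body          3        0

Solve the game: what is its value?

6/5

Row minima: Wide → -6, Body → 0; maximin = 0.
Column maxima: Forehand → 3, Backhand → 6; minimax = 3.
0 ≠ 3, so there is no saddle point; optimal play is mixed.
Let the server play Wide with probability p. Expected payoff against Forehand: (-6)p + 3(1−p) = −9p + 3; against Backhand: 6p + 0(1−p) = 6p.
Setting these equal: −9p + 3 = 6p ⇒ −15p = -3 ⇒ p = 1/5, and the value is (-9)·(1/5) + 3 = 6/5.
For the receiver: with q = P(Forehand), equating Wide's and Body's payoffs gives −12q + 6 = 3q ⇒ q = 2/5.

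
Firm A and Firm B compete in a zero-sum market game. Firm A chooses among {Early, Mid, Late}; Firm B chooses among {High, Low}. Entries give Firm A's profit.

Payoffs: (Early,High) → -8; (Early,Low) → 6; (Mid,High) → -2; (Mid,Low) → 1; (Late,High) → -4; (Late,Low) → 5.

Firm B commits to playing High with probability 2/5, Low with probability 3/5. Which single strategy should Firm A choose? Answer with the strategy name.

Late

Expected payoff of Early: (2/5)·(-8) + (3/5)·6 = 2/5.
Expected payoff of Mid: (2/5)·(-2) + (3/5)·1 = -1/5.
Expected payoff of Late: (2/5)·(-4) + (3/5)·5 = 7/5.
The largest is 7/5, so Firm A's best response is Late.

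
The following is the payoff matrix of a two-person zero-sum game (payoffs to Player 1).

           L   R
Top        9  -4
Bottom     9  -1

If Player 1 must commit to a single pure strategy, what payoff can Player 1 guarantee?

-1

Row minima: Top → -4, Bottom → -1.
The best of these is -1.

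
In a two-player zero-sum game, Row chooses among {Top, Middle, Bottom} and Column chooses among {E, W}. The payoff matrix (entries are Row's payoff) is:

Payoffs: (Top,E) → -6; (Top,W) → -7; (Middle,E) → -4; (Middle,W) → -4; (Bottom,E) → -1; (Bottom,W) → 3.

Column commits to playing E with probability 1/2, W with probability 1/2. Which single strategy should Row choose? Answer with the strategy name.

Expected payoff of Top: (1/2)·(-6) + (1/2)·(-7) = -13/2.
Expected payoff of Middle: (1/2)·(-4) + (1/2)·(-4) = -4.
Expected payoff of Bottom: (1/2)·(-1) + (1/2)·3 = 1.
The largest is 1, so Row's best response is Bottom.

Bottom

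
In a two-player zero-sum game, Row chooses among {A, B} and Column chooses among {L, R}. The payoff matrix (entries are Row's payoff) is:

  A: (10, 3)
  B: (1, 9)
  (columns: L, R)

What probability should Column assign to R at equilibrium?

3/5

Row minima: A → 3, B → 1; maximin = 3.
Column maxima: L → 10, R → 9; minimax = 9.
3 ≠ 9, so there is no saddle point; optimal play is mixed.
Let Row play A with probability p. Expected payoff against L: 10p + 1(1−p) = 9p + 1; against R: 3p + 9(1−p) = −6p + 9.
Setting these equal: 9p + 1 = −6p + 9 ⇒ 15p = 8 ⇒ p = 8/15, and the value is (9)·(8/15) + 1 = 29/5.
For Column: with q = P(L), equating A's and B's payoffs gives 7q + 3 = −8q + 9 ⇒ q = 2/5.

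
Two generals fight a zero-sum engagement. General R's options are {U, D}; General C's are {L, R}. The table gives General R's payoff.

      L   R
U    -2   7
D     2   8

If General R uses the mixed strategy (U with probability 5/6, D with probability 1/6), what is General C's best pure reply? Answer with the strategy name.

L

If General C plays L, General R's expected payoff is (5/6)·(-2) + (1/6)·2 = -4/3.
If General C plays R, General R's expected payoff is (5/6)·7 + (1/6)·8 = 43/6.
General C minimizes General R's payoff; the smallest is -4/3, so the best response is L.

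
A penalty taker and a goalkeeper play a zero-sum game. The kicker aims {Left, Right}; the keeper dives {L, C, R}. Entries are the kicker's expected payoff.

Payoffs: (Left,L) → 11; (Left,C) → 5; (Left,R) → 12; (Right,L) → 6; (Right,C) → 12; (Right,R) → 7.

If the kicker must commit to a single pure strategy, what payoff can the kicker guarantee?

6

Row minima: Left → 5, Right → 6.
The best of these is 6.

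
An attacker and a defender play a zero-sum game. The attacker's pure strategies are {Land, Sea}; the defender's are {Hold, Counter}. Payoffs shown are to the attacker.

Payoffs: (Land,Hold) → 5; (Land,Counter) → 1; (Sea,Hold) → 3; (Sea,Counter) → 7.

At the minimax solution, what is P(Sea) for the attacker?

1/2

Row minima: Land → 1, Sea → 3; maximin = 3.
Column maxima: Hold → 5, Counter → 7; minimax = 5.
3 ≠ 5, so there is no saddle point; optimal play is mixed.
Let the attacker play Land with probability p. Expected payoff against Hold: 5p + 3(1−p) = 2p + 3; against Counter: 1p + 7(1−p) = −6p + 7.
Setting these equal: 2p + 3 = −6p + 7 ⇒ 8p = 4 ⇒ p = 1/2, and the value is (2)·(1/2) + 3 = 4.
For the defender: with q = P(Hold), equating Land's and Sea's payoffs gives 4q + 1 = −4q + 7 ⇒ q = 3/4.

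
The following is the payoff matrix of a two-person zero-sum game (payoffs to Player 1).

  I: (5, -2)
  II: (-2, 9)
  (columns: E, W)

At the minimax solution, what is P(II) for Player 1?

7/18

Row minima: I → -2, II → -2; maximin = -2.
Column maxima: E → 5, W → 9; minimax = 5.
-2 ≠ 5, so there is no saddle point; optimal play is mixed.
Let Player 1 play I with probability p. Expected payoff against E: 5p + (-2)(1−p) = 7p − 2; against W: (-2)p + 9(1−p) = −11p + 9.
Setting these equal: 7p − 2 = −11p + 9 ⇒ 18p = 11 ⇒ p = 11/18, and the value is (7)·(11/18) − 2 = 41/18.
For Player 2: with q = P(E), equating I's and II's payoffs gives 7q − 2 = −11q + 9 ⇒ q = 11/18.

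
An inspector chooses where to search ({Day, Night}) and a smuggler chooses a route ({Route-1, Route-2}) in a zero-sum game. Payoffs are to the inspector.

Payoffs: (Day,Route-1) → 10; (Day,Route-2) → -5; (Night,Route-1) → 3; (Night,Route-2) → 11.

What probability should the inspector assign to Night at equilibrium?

15/23

Row minima: Day → -5, Night → 3; maximin = 3.
Column maxima: Route-1 → 10, Route-2 → 11; minimax = 10.
3 ≠ 10, so there is no saddle point; optimal play is mixed.
Let the inspector play Day with probability p. Expected payoff against Route-1: 10p + 3(1−p) = 7p + 3; against Route-2: (-5)p + 11(1−p) = −16p + 11.
Setting these equal: 7p + 3 = −16p + 11 ⇒ 23p = 8 ⇒ p = 8/23, and the value is (7)·(8/23) + 3 = 125/23.
For the smuggler: with q = P(Route-1), equating Day's and Night's payoffs gives 15q − 5 = −8q + 11 ⇒ q = 16/23.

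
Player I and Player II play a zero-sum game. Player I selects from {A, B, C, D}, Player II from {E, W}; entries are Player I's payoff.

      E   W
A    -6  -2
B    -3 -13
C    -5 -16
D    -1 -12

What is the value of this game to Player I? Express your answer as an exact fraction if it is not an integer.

-14/3

Row minima: A → -6, B → -13, C → -16, D → -12; maximin = -6.
Column maxima: E → -1, W → -2; minimax = -2.
-6 ≠ -2, so there is no saddle point; optimal play is mixed.
B is strictly dominated by D, so Player I never plays it.
C is strictly dominated by D, so Player I never plays it.
On the remaining 2×2 (A, D vs E, W):
Let Player I play A with probability p. Expected payoff against E: (-6)p + (-1)(1−p) = −5p − 1; against W: (-2)p + (-12)(1−p) = 10p − 12.
Setting these equal: −5p − 1 = 10p − 12 ⇒ −15p = -11 ⇒ p = 11/15, and the value is (-5)·(11/15) − 1 = -14/3.
For Player II: with q = P(E), equating A's and D's payoffs gives −4q − 2 = 11q − 12 ⇒ q = 2/3.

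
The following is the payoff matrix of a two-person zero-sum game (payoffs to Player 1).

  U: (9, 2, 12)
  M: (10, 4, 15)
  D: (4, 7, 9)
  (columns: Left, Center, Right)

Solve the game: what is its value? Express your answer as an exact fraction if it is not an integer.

6

Row minima: U → 2, M → 4, D → 4; maximin = 4.
Column maxima: Left → 10, Center → 7, Right → 15; minimax = 7.
4 ≠ 7, so there is no saddle point; optimal play is mixed.
U is strictly dominated by M, so Player 1 never plays it.
Right is strictly dominated by Left (it gives Player 1 strictly more in every row), so Player 2 never plays it.
On the remaining 2×2 (M, D vs Left, Center):
Let Player 1 play M with probability p. Expected payoff against Left: 10p + 4(1−p) = 6p + 4; against Center: 4p + 7(1−p) = −3p + 7.
Setting these equal: 6p + 4 = −3p + 7 ⇒ 9p = 3 ⇒ p = 1/3, and the value is (6)·(1/3) + 4 = 6.
For Player 2: with q = P(Left), equating M's and D's payoffs gives 6q + 4 = −3q + 7 ⇒ q = 1/3.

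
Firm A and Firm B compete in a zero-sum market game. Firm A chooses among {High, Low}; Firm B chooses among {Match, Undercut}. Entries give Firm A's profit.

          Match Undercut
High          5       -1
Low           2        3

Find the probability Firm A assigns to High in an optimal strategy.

Row minima: High → -1, Low → 2; maximin = 2.
Column maxima: Match → 5, Undercut → 3; minimax = 3.
2 ≠ 3, so there is no saddle point; optimal play is mixed.
Let Firm A play High with probability p. Expected payoff against Match: 5p + 2(1−p) = 3p + 2; against Undercut: (-1)p + 3(1−p) = −4p + 3.
Setting these equal: 3p + 2 = −4p + 3 ⇒ 7p = 1 ⇒ p = 1/7, and the value is (3)·(1/7) + 2 = 17/7.
For Firm B: with q = P(Match), equating High's and Low's payoffs gives 6q − 1 = −q + 3 ⇒ q = 4/7.

1/7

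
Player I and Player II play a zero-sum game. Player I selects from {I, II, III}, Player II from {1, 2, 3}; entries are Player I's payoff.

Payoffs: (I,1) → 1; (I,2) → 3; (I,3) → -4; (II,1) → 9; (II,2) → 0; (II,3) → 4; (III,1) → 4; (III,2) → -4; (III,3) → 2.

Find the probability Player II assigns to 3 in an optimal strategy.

3/11

Row minima: I → -4, II → 0, III → -4; maximin = 0.
Column maxima: 1 → 9, 2 → 3, 3 → 4; minimax = 3.
0 ≠ 3, so there is no saddle point; optimal play is mixed.
III is strictly dominated by II, so Player I never plays it.
1 is strictly dominated by 3 (it gives Player I strictly more in every row), so Player II never plays it.
On the remaining 2×2 (I, II vs 2, 3):
Let Player I play I with probability p. Expected payoff against 2: 3p + 0(1−p) = 3p; against 3: (-4)p + 4(1−p) = −8p + 4.
Setting these equal: 3p = −8p + 4 ⇒ 11p = 4 ⇒ p = 4/11, and the value is (3)·(4/11) = 12/11.
For Player II: with q = P(2), equating I's and II's payoffs gives 7q − 4 = −4q + 4 ⇒ q = 8/11.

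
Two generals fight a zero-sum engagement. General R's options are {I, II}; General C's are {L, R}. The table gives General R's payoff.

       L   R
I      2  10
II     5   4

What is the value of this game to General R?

14/3

Row minima: I → 2, II → 4; maximin = 4.
Column maxima: L → 5, R → 10; minimax = 5.
4 ≠ 5, so there is no saddle point; optimal play is mixed.
Let General R play I with probability p. Expected payoff against L: 2p + 5(1−p) = −3p + 5; against R: 10p + 4(1−p) = 6p + 4.
Setting these equal: −3p + 5 = 6p + 4 ⇒ −9p = -1 ⇒ p = 1/9, and the value is (-3)·(1/9) + 5 = 14/3.
For General C: with q = P(L), equating I's and II's payoffs gives −8q + 10 = q + 4 ⇒ q = 2/3.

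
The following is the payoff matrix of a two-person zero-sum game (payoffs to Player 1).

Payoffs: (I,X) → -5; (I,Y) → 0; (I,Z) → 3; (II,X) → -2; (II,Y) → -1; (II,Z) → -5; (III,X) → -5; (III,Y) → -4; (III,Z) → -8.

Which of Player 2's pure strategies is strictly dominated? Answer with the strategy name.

Y

X holds Player 1's payoff strictly below Y in every row: -5 < 0, -2 < -1, -5 < -4.
So Y is strictly dominated for Player 2.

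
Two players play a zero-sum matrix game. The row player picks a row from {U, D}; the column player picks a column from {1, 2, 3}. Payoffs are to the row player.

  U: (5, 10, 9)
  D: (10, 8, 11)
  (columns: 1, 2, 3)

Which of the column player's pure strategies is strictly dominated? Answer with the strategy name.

3

1 holds the row player's payoff strictly below 3 in every row: 5 < 9, 10 < 11.
So 3 is strictly dominated for the column player.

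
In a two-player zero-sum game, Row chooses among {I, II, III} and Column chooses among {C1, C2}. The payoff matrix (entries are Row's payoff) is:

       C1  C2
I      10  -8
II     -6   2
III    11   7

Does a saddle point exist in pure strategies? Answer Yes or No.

Yes

Row minima: I → -8, II → -6, III → 7; maximin = 7.
Column maxima: C1 → 11, C2 → 7; minimax = 7.
maximin = minimax = 7, so a saddle point exists.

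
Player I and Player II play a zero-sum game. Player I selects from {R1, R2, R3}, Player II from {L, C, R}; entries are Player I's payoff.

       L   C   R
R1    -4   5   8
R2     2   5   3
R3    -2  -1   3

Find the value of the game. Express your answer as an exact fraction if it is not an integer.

2

Row minima: R1 → -4, R2 → 2, R3 → -2; maximin = 2.
Column maxima: L → 2, C → 5, R → 8; minimax = 2.
Since maximin = minimax = 2, there is a saddle point and the value is 2.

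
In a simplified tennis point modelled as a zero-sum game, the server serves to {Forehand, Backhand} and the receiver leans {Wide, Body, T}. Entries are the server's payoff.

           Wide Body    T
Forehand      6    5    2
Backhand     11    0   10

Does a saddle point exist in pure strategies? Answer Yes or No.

No

Row minima: Forehand → 2, Backhand → 0; maximin = 2.
Column maxima: Wide → 11, Body → 5, T → 10; minimax = 5.
2 ≠ 5, so no pure-strategy equilibrium exists.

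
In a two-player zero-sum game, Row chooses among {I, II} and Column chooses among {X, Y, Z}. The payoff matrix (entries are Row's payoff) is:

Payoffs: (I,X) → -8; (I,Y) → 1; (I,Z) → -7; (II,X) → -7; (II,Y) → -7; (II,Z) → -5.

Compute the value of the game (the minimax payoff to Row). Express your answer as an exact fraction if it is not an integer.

-7

Row minima: I → -8, II → -7; maximin = -7.
Column maxima: X → -7, Y → 1, Z → -5; minimax = -7.
Since maximin = minimax = -7, there is a saddle point and the value is -7.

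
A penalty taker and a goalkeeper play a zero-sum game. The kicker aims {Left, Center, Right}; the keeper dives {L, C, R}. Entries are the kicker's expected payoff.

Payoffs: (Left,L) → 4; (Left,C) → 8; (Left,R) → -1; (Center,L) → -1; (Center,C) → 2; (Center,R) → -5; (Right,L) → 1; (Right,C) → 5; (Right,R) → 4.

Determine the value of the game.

17/8

Row minima: Left → -1, Center → -5, Right → 1; maximin = 1.
Column maxima: L → 4, C → 8, R → 4; minimax = 4.
1 ≠ 4, so there is no saddle point; optimal play is mixed.
Center is strictly dominated by Left, so the kicker never plays it.
C is strictly dominated by L (it gives the kicker strictly more in every row), so the keeper never plays it.
On the remaining 2×2 (Left, Right vs L, R):
Let the kicker play Left with probability p. Expected payoff against L: 4p + 1(1−p) = 3p + 1; against R: (-1)p + 4(1−p) = −5p + 4.
Setting these equal: 3p + 1 = −5p + 4 ⇒ 8p = 3 ⇒ p = 3/8, and the value is (3)·(3/8) + 1 = 17/8.
For the keeper: with q = P(L), equating Left's and Right's payoffs gives 5q − 1 = −3q + 4 ⇒ q = 5/8.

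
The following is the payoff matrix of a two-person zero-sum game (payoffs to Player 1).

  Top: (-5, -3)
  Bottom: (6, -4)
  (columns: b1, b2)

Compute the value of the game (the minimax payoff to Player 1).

-19/6

Row minima: Top → -5, Bottom → -4; maximin = -4.
Column maxima: b1 → 6, b2 → -3; minimax = -3.
-4 ≠ -3, so there is no saddle point; optimal play is mixed.
Let Player 1 play Top with probability p. Expected payoff against b1: (-5)p + 6(1−p) = −11p + 6; against b2: (-3)p + (-4)(1−p) = p − 4.
Setting these equal: −11p + 6 = p − 4 ⇒ −12p = -10 ⇒ p = 5/6, and the value is (-11)·(5/6) + 6 = -19/6.
For Player 2: with q = P(b1), equating Top's and Bottom's payoffs gives −2q − 3 = 10q − 4 ⇒ q = 1/12.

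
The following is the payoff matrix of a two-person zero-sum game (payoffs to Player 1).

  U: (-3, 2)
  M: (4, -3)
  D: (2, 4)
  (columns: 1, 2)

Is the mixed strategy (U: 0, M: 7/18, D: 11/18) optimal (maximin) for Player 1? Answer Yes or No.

Against 1 this mix gives (7/18)·4 + (11/18)·2 = 25/9.
Against 2 this mix gives (7/18)·(-3) + (11/18)·4 = 23/18.
Player 2 will play 2, holding Player 1 to 23/18. Shifting weight toward the row that does better against 2 would raise this floor (the equalizing mix achieves 22/9 against both 2 and 1), so the proposed strategy is not optimal.

No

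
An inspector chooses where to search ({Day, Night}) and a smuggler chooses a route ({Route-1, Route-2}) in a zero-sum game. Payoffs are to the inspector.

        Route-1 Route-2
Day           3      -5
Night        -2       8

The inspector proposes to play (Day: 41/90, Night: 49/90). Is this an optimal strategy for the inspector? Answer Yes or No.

No

Against Route-1 this mix gives (41/90)·3 + (49/90)·(-2) = 5/18.
Against Route-2 this mix gives (41/90)·(-5) + (49/90)·8 = 187/90.
The smuggler will play Route-1, holding the inspector to 5/18. Shifting weight toward the row that does better against Route-1 would raise this floor (the equalizing mix achieves 7/9 against both Route-1 and Route-2), so the proposed strategy is not optimal.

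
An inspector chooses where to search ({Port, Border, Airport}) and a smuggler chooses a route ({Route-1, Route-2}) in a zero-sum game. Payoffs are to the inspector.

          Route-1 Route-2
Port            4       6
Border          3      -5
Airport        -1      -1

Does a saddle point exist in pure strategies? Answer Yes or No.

Yes

Row minima: Port → 4, Border → -5, Airport → -1; maximin = 4.
Column maxima: Route-1 → 4, Route-2 → 6; minimax = 4.
maximin = minimax = 4, so a saddle point exists.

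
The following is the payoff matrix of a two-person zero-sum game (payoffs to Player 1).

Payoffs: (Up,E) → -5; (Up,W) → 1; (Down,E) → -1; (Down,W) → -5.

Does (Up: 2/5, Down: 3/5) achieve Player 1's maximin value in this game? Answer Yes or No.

Against E this mix gives (2/5)·(-5) + (3/5)·(-1) = -13/5.
Against W this mix gives (2/5)·1 + (3/5)·(-5) = -13/5.
All of Player 2's active replies (E, W) yield -13/5, and no column does worse for Player 1. The mix makes Player 2 indifferent and guarantees -13/5, so it is optimal.

Yes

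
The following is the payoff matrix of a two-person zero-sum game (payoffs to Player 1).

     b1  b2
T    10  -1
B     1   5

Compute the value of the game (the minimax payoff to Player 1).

Row minima: T → -1, B → 1; maximin = 1.
Column maxima: b1 → 10, b2 → 5; minimax = 5.
1 ≠ 5, so there is no saddle point; optimal play is mixed.
Let Player 1 play T with probability p. Expected payoff against b1: 10p + 1(1−p) = 9p + 1; against b2: (-1)p + 5(1−p) = −6p + 5.
Setting these equal: 9p + 1 = −6p + 5 ⇒ 15p = 4 ⇒ p = 4/15, and the value is (9)·(4/15) + 1 = 17/5.
For Player 2: with q = P(b1), equating T's and B's payoffs gives 11q − 1 = −4q + 5 ⇒ q = 2/5.

17/5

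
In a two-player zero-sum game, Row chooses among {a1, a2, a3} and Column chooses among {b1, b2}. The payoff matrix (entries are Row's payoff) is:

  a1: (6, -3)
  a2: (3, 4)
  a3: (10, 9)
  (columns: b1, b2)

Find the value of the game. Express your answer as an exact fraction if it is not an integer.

9

Row minima: a1 → -3, a2 → 3, a3 → 9; maximin = 9.
Column maxima: b1 → 10, b2 → 9; minimax = 9.
Since maximin = minimax = 9, there is a saddle point and the value is 9.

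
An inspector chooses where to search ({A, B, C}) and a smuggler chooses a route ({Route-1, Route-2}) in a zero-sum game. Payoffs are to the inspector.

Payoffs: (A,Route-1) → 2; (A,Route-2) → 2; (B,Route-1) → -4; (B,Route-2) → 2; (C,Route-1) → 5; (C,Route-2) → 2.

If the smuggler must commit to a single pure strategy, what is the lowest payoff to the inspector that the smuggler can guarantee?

2

Column maxima: Route-1 → 5, Route-2 → 2.
The smallest of these is 2.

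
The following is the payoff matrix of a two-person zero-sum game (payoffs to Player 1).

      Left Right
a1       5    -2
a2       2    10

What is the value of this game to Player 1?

Row minima: a1 → -2, a2 → 2; maximin = 2.
Column maxima: Left → 5, Right → 10; minimax = 5.
2 ≠ 5, so there is no saddle point; optimal play is mixed.
Let Player 1 play a1 with probability p. Expected payoff against Left: 5p + 2(1−p) = 3p + 2; against Right: (-2)p + 10(1−p) = −12p + 10.
Setting these equal: 3p + 2 = −12p + 10 ⇒ 15p = 8 ⇒ p = 8/15, and the value is (3)·(8/15) + 2 = 18/5.
For Player 2: with q = P(Left), equating a1's and a2's payoffs gives 7q − 2 = −8q + 10 ⇒ q = 4/5.

18/5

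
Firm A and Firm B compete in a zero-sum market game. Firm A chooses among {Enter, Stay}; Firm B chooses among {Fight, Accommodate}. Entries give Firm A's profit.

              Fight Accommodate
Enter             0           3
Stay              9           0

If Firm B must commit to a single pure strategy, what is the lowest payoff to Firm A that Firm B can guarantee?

3

Column maxima: Fight → 9, Accommodate → 3.
The smallest of these is 3.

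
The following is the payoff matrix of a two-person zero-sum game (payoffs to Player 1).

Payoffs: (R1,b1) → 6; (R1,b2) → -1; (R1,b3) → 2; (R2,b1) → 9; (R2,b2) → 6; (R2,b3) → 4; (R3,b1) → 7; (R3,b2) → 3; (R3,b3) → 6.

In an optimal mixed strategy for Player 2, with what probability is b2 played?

Row minima: R1 → -1, R2 → 4, R3 → 3; maximin = 4.
Column maxima: b1 → 9, b2 → 6, b3 → 6; minimax = 6.
4 ≠ 6, so there is no saddle point; optimal play is mixed.
R1 is strictly dominated by R2, so Player 1 never plays it.
b1 is strictly dominated by b2 (it gives Player 1 strictly more in every row), so Player 2 never plays it.
On the remaining 2×2 (R2, R3 vs b2, b3):
Let Player 1 play R2 with probability p. Expected payoff against b2: 6p + 3(1−p) = 3p + 3; against b3: 4p + 6(1−p) = −2p + 6.
Setting these equal: 3p + 3 = −2p + 6 ⇒ 5p = 3 ⇒ p = 3/5, and the value is (3)·(3/5) + 3 = 24/5.
For Player 2: with q = P(b2), equating R2's and R3's payoffs gives 2q + 4 = −3q + 6 ⇒ q = 2/5.

2/5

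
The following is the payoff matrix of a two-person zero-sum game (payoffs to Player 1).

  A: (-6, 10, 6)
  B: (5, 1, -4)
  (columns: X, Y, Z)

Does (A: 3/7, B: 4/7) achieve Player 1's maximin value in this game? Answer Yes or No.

Yes

Against X this mix gives (3/7)·(-6) + (4/7)·5 = 2/7.
Against Y this mix gives (3/7)·10 + (4/7)·1 = 34/7.
Against Z this mix gives (3/7)·6 + (4/7)·(-4) = 2/7.
All of Player 2's active replies (X, Z) yield 2/7, and no column does worse for Player 1. The mix makes Player 2 indifferent and guarantees 2/7, so it is optimal.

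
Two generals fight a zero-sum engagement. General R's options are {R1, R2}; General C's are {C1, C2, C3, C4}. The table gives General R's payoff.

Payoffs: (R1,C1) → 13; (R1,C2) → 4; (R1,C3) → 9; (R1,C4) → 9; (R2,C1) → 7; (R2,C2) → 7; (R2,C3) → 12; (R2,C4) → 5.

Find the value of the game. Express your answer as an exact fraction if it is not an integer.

Row minima: R1 → 4, R2 → 5; maximin = 5.
Column maxima: C1 → 13, C2 → 7, C3 → 12, C4 → 9; minimax = 7.
5 ≠ 7, so there is no saddle point; optimal play is mixed.
C1 is strictly dominated by C4 (it gives General R strictly more in every row), so General C never plays it.
C3 is strictly dominated by C2 (it gives General R strictly more in every row), so General C never plays it.
On the remaining 2×2 (R1, R2 vs C2, C4):
Let General R play R1 with probability p. Expected payoff against C2: 4p + 7(1−p) = −3p + 7; against C4: 9p + 5(1−p) = 4p + 5.
Setting these equal: −3p + 7 = 4p + 5 ⇒ −7p = -2 ⇒ p = 2/7, and the value is (-3)·(2/7) + 7 = 43/7.
For General C: with q = P(C2), equating R1's and R2's payoffs gives −5q + 9 = 2q + 5 ⇒ q = 4/7.

43/7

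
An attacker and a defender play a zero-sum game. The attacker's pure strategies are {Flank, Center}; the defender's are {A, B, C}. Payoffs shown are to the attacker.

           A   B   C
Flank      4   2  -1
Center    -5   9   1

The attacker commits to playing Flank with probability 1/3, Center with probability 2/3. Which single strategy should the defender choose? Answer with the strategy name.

A

If the defender plays A, the attacker's expected payoff is (1/3)·4 + (2/3)·(-5) = -2.
If the defender plays B, the attacker's expected payoff is (1/3)·2 + (2/3)·9 = 20/3.
If the defender plays C, the attacker's expected payoff is (1/3)·(-1) + (2/3)·1 = 1/3.
The defender minimizes the attacker's payoff; the smallest is -2, so the best response is A.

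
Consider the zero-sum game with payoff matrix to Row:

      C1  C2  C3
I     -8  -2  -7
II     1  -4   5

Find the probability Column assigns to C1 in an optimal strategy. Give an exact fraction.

2/11

Row minima: I → -8, II → -4; maximin = -4.
Column maxima: C1 → 1, C2 → -2, C3 → 5; minimax = -2.
-4 ≠ -2, so there is no saddle point; optimal play is mixed.
C3 is strictly dominated by C1 (it gives Row strictly more in every row), so Column never plays it.
On the remaining 2×2 (I, II vs C1, C2):
Let Row play I with probability p. Expected payoff against C1: (-8)p + 1(1−p) = −9p + 1; against C2: (-2)p + (-4)(1−p) = 2p − 4.
Setting these equal: −9p + 1 = 2p − 4 ⇒ −11p = -5 ⇒ p = 5/11, and the value is (-9)·(5/11) + 1 = -34/11.
For Column: with q = P(C1), equating I's and II's payoffs gives −6q − 2 = 5q − 4 ⇒ q = 2/11.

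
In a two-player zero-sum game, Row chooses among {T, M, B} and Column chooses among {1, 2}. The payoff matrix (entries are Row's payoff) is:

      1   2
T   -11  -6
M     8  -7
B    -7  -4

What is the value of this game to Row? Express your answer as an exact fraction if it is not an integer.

-9/2

Row minima: T → -11, M → -7, B → -7; maximin = -7.
Column maxima: 1 → 8, 2 → -4; minimax = -4.
-7 ≠ -4, so there is no saddle point; optimal play is mixed.
T is strictly dominated by B, so Row never plays it.
On the remaining 2×2 (M, B vs 1, 2):
Let Row play M with probability p. Expected payoff against 1: 8p + (-7)(1−p) = 15p − 7; against 2: (-7)p + (-4)(1−p) = −3p − 4.
Setting these equal: 15p − 7 = −3p − 4 ⇒ 18p = 3 ⇒ p = 1/6, and the value is (15)·(1/6) − 7 = -9/2.
For Column: with q = P(1), equating M's and B's payoffs gives 15q − 7 = −3q − 4 ⇒ q = 1/6.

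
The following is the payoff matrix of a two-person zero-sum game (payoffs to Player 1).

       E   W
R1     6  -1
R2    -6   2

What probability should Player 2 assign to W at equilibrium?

Row minima: R1 → -1, R2 → -6; maximin = -1.
Column maxima: E → 6, W → 2; minimax = 2.
-1 ≠ 2, so there is no saddle point; optimal play is mixed.
Let Player 1 play R1 with probability p. Expected payoff against E: 6p + (-6)(1−p) = 12p − 6; against W: (-1)p + 2(1−p) = −3p + 2.
Setting these equal: 12p − 6 = −3p + 2 ⇒ 15p = 8 ⇒ p = 8/15, and the value is (12)·(8/15) − 6 = 2/5.
For Player 2: with q = P(E), equating R1's and R2's payoffs gives 7q − 1 = −8q + 2 ⇒ q = 1/5.

4/5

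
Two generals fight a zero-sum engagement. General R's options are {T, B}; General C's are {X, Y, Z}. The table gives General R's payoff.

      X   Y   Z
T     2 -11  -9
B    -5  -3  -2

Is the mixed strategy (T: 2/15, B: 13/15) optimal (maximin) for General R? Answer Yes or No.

Yes

Against X this mix gives (2/15)·2 + (13/15)·(-5) = -61/15.
Against Y this mix gives (2/15)·(-11) + (13/15)·(-3) = -61/15.
Against Z this mix gives (2/15)·(-9) + (13/15)·(-2) = -44/15.
All of General C's active replies (X, Y) yield -61/15, and no column does worse for General R. The mix makes General C indifferent and guarantees -61/15, so it is optimal.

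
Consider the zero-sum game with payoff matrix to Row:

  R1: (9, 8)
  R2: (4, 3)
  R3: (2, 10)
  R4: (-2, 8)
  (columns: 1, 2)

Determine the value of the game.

74/9

Row minima: R1 → 8, R2 → 3, R3 → 2, R4 → -2; maximin = 8.
Column maxima: 1 → 9, 2 → 10; minimax = 9.
8 ≠ 9, so there is no saddle point; optimal play is mixed.
R2 is strictly dominated by R1, so Row never plays it.
R4 is strictly dominated by R3, so Row never plays it.
On the remaining 2×2 (R1, R3 vs 1, 2):
Let Row play R1 with probability p. Expected payoff against 1: 9p + 2(1−p) = 7p + 2; against 2: 8p + 10(1−p) = −2p + 10.
Setting these equal: 7p + 2 = −2p + 10 ⇒ 9p = 8 ⇒ p = 8/9, and the value is (7)·(8/9) + 2 = 74/9.
For Column: with q = P(1), equating R1's and R3's payoffs gives q + 8 = −8q + 10 ⇒ q = 2/9.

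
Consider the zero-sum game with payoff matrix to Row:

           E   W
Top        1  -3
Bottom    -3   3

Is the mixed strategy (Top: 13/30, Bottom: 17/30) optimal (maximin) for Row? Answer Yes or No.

No

Against E this mix gives (13/30)·1 + (17/30)·(-3) = -19/15.
Against W this mix gives (13/30)·(-3) + (17/30)·3 = 2/5.
Column will play E, holding Row to -19/15. Shifting weight toward the row that does better against E would raise this floor (the equalizing mix achieves -3/5 against both E and W), so the proposed strategy is not optimal.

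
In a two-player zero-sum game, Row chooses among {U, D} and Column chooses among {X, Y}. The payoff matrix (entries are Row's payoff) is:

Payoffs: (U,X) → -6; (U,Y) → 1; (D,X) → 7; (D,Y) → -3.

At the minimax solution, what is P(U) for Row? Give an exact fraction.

10/17

Row minima: U → -6, D → -3; maximin = -3.
Column maxima: X → 7, Y → 1; minimax = 1.
-3 ≠ 1, so there is no saddle point; optimal play is mixed.
Let Row play U with probability p. Expected payoff against X: (-6)p + 7(1−p) = −13p + 7; against Y: 1p + (-3)(1−p) = 4p − 3.
Setting these equal: −13p + 7 = 4p − 3 ⇒ −17p = -10 ⇒ p = 10/17, and the value is (-13)·(10/17) + 7 = -11/17.
For Column: with q = P(X), equating U's and D's payoffs gives −7q + 1 = 10q − 3 ⇒ q = 4/17.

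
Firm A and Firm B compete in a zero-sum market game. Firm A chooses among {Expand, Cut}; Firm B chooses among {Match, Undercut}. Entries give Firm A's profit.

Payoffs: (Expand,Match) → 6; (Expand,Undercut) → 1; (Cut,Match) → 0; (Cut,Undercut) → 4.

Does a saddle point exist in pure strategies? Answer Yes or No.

Row minima: Expand → 1, Cut → 0; maximin = 1.
Column maxima: Match → 6, Undercut → 4; minimax = 4.
1 ≠ 4, so no pure-strategy equilibrium exists.

No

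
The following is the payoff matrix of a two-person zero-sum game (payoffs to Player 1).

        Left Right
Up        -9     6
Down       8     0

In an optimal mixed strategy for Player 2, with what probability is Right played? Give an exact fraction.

Row minima: Up → -9, Down → 0; maximin = 0.
Column maxima: Left → 8, Right → 6; minimax = 6.
0 ≠ 6, so there is no saddle point; optimal play is mixed.
Let Player 1 play Up with probability p. Expected payoff against Left: (-9)p + 8(1−p) = −17p + 8; against Right: 6p + 0(1−p) = 6p.
Setting these equal: −17p + 8 = 6p ⇒ −23p = -8 ⇒ p = 8/23, and the value is (-17)·(8/23) + 8 = 48/23.
For Player 2: with q = P(Left), equating Up's and Down's payoffs gives −15q + 6 = 8q ⇒ q = 6/23.

17/23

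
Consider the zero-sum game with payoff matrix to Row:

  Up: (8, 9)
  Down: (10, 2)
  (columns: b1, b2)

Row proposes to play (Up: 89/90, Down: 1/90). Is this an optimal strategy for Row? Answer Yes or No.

Against b1 this mix gives (89/90)·8 + (1/90)·10 = 361/45.
Against b2 this mix gives (89/90)·9 + (1/90)·2 = 803/90.
Column will play b1, holding Row to 361/45. Shifting weight toward the row that does better against b1 would raise this floor (the equalizing mix achieves 74/9 against both b1 and b2), so the proposed strategy is not optimal.

No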